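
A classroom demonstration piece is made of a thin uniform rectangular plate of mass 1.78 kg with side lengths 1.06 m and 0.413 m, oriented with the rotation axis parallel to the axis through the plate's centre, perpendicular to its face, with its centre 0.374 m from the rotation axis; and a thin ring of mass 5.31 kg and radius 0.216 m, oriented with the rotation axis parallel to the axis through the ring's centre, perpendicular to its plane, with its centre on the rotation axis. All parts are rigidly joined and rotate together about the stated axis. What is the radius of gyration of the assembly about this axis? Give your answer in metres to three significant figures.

Rectangular plate: I_cm = (1/12)M(a²+b²) = (1/12)(1.78)[(1.06)² + (0.413)²] = 0.19197 kg m^2; centre at d = 0.374 m, so I = I_cm + Md² gives I = 0.19197 + (1.78)(0.374)² = 0.44095 kg m^2.
Thin ring: I_cm = MR² = (5.31)(0.216)² = 0.24774 kg m^2; axis through the centre, so I = 0.24774 kg m^2.
Total I = 0.68869 kg m^2; total mass M = 7.09 kg.
k = √(I/M) = √(0.68869/7.09) = 0.31167 m.

0.312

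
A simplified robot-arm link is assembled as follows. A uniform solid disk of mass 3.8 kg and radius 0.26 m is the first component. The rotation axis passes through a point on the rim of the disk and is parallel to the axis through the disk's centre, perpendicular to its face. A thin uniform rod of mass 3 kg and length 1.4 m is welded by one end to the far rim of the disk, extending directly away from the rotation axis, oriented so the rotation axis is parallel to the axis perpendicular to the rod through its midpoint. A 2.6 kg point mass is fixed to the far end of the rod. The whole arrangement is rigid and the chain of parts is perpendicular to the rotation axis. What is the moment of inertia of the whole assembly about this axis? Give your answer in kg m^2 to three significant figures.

14.9

Solid disk: I_cm = (1/2)MR² = (1/2)(3.8)(0.26)² = 0.12844 kg m^2; centre at d = 0.26 m, so I = I_cm + Md² gives I = 0.12844 + (3.8)(0.26)² = 0.38532 kg m^2.
Thin rod: I_cm = (1/12)ML² = (1/12)(3)(1.4)² = 0.49 kg m^2; centre at d = 0.26 + 0.26 + 0.7 = 1.22 m, so I = I_cm + Md² gives I = 0.49 + (3)(1.22)² = 4.9552 kg m^2.
Point mass: I_cm = 0; centre at d = 0.26 + 0.26 + 0.7 + 0.7 = 1.92 m, so I = I_cm + Md² gives I = 0 + (2.6)(1.92)² = 9.5846 kg m^2.
Total I = 0.38532 + 4.9552 + 9.5846 = 14.925 kg m^2.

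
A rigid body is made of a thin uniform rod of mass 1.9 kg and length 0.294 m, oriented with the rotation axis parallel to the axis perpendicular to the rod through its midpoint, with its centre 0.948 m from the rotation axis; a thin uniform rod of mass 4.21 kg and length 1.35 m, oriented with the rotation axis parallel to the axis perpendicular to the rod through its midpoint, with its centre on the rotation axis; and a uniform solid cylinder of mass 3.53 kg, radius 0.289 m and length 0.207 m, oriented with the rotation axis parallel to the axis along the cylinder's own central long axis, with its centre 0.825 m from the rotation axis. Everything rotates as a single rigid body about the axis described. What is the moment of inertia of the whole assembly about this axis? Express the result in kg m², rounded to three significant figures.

4.91

Thin rod: I_cm = (1/12)ML² = (1/12)(1.9)(0.294)² = 0.013686 kg m²; centre at d = 0.948 m, so I = I_cm + Md² gives I = 0.013686 + (1.9)(0.948)² = 1.7212 kg m².
Thin rod: I_cm = (1/12)ML² = (1/12)(4.21)(1.35)² = 0.63939 kg m²; axis through the centre, so I = 0.63939 kg m².
Solid cylinder: I_cm = (1/2)MR² = (1/2)(3.53)(0.289)² = 0.14741 kg m²; centre at d = 0.825 m, so I = I_cm + Md² gives I = 0.14741 + (3.53)(0.825)² = 2.55 kg m².
Total I = 1.7212 + 0.63939 + 2.55 = 4.9106 kg m².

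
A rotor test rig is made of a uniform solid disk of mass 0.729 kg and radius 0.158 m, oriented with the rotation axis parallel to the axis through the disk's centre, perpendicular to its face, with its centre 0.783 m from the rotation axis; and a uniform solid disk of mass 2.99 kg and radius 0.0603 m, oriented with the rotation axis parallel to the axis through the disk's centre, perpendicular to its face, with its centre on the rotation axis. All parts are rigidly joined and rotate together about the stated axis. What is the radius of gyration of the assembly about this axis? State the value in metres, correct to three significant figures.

0.352

Solid disk: I_cm = (1/2)MR² = (1/2)(0.729)(0.158)² = 0.0090994 kg m²; centre at d = 0.783 m, so the parallel axis theorem gives I = 0.0090994 + (0.729)(0.783)² = 0.45604 kg m².
Solid disk: I_cm = (1/2)MR² = (1/2)(2.99)(0.0603)² = 0.005436 kg m²; axis through the centre, so I = 0.005436 kg m².
Total I = 0.46148 kg m²; total mass M = 3.719 kg.
k = √(I/M) = √(0.46148/3.719) = 0.35226 m.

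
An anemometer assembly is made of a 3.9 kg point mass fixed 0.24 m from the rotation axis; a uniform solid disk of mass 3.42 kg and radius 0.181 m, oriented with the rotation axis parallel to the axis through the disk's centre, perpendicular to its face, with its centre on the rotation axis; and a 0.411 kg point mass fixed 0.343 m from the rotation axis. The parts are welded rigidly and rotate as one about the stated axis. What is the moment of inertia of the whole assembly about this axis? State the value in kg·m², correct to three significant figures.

Point mass: I_cm = 0; centre at d = 0.24 m, so the parallel axis theorem gives I = 0 + (3.9)(0.24)² = 0.22464 kg·m².
Solid disk: I_cm = (1/2)MR² = (1/2)(3.42)(0.181)² = 0.056021 kg·m²; axis through the centre, so I = 0.056021 kg·m².
Point mass: I_cm = 0; centre at d = 0.343 m, so the parallel axis theorem gives I = 0 + (0.411)(0.343)² = 0.048354 kg·m².
Total I = 0.22464 + 0.056021 + 0.048354 = 0.32902 kg·m².

0.329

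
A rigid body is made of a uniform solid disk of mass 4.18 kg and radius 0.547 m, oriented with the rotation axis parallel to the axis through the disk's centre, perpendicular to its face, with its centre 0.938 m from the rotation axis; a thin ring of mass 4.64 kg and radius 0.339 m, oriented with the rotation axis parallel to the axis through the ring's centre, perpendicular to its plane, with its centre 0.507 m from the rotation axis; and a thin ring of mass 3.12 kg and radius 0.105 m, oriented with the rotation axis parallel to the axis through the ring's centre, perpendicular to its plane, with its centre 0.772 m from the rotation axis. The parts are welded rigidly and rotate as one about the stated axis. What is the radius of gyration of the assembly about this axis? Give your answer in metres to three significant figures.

Solid disk: I_cm = (1/2)MR² = (1/2)(4.18)(0.547)² = 0.62535 kg·m²; centre at d = 0.938 m, so the parallel axis theorem gives I = 0.62535 + (4.18)(0.938)² = 4.3031 kg·m².
Thin ring: I_cm = MR² = (4.64)(0.339)² = 0.53323 kg·m²; centre at d = 0.507 m, so the parallel axis theorem gives I = 0.53323 + (4.64)(0.507)² = 1.7259 kg·m².
Thin ring: I_cm = MR² = (3.12)(0.105)² = 0.034398 kg·m²; centre at d = 0.772 m, so the parallel axis theorem gives I = 0.034398 + (3.12)(0.772)² = 1.8939 kg·m².
Total I = 7.9229 kg·m²; total mass M = 11.94 kg.
k = √(I/M) = √(7.9229/11.94) = 0.81459 m.

0.815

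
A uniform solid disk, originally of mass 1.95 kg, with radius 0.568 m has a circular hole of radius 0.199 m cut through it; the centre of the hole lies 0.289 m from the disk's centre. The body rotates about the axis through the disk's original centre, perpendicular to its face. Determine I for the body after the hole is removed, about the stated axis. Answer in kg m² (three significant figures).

Unpierced body about its centre: I₀ = (1/2)MR² = (1/2)(1.95)(0.568)² = 0.31456 kg m².
The removed disk has mass m = M·(r/R)² = (1.95)(0.199/0.568)² = 0.23936 kg (same uniform areal density).
Its moment of inertia about the rotation axis (parallel-axis theorem): I_hole = (1/2)mr² + md² = (1/2)(0.23936)(0.199)² + (0.23936)(0.289)² = 0.024731 kg m².
Treating the hole as negative mass, I = I₀ − I_hole = 0.31456 − 0.024731 = 0.28983 kg m².

0.290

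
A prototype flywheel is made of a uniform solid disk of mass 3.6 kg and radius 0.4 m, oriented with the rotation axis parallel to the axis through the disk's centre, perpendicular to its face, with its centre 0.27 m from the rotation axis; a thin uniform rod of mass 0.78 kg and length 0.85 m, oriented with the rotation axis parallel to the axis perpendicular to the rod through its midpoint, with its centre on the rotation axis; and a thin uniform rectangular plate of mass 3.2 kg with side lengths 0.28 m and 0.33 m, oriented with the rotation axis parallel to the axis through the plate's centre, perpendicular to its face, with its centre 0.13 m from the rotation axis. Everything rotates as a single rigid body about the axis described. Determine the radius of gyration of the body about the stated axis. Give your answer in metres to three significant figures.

Solid disk: I_cm = (1/2)MR² = (1/2)(3.6)(0.4)² = 0.288 kg m²; centre at d = 0.27 m, so I = I_cm + Md² gives I = 0.288 + (3.6)(0.27)² = 0.55044 kg m².
Thin rod: I_cm = (1/12)ML² = (1/12)(0.78)(0.85)² = 0.046962 kg m²; axis through the centre, so I = 0.046962 kg m².
Rectangular plate: I_cm = (1/12)M(a²+b²) = (1/12)(3.2)[(0.28)² + (0.33)²] = 0.049947 kg m²; centre at d = 0.13 m, so I = I_cm + Md² gives I = 0.049947 + (3.2)(0.13)² = 0.10403 kg m².
Total I = 0.70143 kg m²; total mass M = 7.58 kg.
k = √(I/M) = √(0.70143/7.58) = 0.3042 m.

0.304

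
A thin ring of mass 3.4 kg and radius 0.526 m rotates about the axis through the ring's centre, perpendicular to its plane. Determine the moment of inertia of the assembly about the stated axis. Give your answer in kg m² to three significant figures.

I_cm = MR² = (3.4)(0.526)² = 0.9407 kg m²; axis through the centre, so I = 0.9407 kg m².

0.941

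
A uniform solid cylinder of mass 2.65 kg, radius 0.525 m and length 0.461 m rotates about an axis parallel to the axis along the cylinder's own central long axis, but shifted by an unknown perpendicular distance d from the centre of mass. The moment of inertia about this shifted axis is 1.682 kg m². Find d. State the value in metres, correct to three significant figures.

0.705

About the centre-of-mass axis, I_cm = (1/2)MR² = (1/2)(2.65)(0.525)² = 0.3652 kg m².
Parallel axis theorem: I = I_cm + Md², so Md² = 1.682 − 0.3652 = 1.3168 kg m².
d = √(1.3168 / 2.65) = 0.70491 m.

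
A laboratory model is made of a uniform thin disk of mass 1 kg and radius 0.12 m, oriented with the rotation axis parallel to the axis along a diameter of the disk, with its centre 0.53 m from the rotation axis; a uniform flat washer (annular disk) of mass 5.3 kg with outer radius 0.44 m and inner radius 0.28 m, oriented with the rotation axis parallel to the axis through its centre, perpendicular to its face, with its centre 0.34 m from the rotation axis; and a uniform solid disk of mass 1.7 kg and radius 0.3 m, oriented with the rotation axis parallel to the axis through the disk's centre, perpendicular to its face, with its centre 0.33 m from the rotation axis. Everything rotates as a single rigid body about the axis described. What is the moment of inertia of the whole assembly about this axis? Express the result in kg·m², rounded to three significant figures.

1.88

Thin disk: I_cm = (1/4)MR² = (1/4)(1)(0.12)² = 0.0036 kg·m²; centre at d = 0.53 m, so I = I_cm + Md² gives I = 0.0036 + (1)(0.53)² = 0.2845 kg·m².
Annular disk: I_cm = (1/2)M(R²+r²) = (1/2)(5.3)[(0.44)² + (0.28)²] = 0.7208 kg·m²; centre at d = 0.34 m, so I = I_cm + Md² gives I = 0.7208 + (5.3)(0.34)² = 1.3335 kg·m².
Solid disk: I_cm = (1/2)MR² = (1/2)(1.7)(0.3)² = 0.0765 kg·m²; centre at d = 0.33 m, so I = I_cm + Md² gives I = 0.0765 + (1.7)(0.33)² = 0.26163 kg·m².
Total I = 0.2845 + 1.3335 + 0.26163 = 1.8796 kg·m².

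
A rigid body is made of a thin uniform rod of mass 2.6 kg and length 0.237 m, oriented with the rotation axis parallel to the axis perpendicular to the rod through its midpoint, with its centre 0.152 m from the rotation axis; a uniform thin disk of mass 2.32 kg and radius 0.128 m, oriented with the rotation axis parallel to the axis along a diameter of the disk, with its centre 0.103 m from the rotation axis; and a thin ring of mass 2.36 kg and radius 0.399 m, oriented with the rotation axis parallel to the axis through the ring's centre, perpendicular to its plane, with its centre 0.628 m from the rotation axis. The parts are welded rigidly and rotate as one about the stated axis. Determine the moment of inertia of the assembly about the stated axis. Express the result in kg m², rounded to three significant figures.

Thin rod: I_cm = (1/12)ML² = (1/12)(2.6)(0.237)² = 0.01217 kg m²; centre at d = 0.152 m, so I = I_cm + Md² gives I = 0.01217 + (2.6)(0.152)² = 0.07224 kg m².
Thin disk: I_cm = (1/4)MR² = (1/4)(2.32)(0.128)² = 0.0095027 kg m²; centre at d = 0.103 m, so I = I_cm + Md² gives I = 0.0095027 + (2.32)(0.103)² = 0.034116 kg m².
Thin ring: I_cm = MR² = (2.36)(0.399)² = 0.37571 kg m²; centre at d = 0.628 m, so I = I_cm + Md² gives I = 0.37571 + (2.36)(0.628)² = 1.3065 kg m².
Total I = 0.07224 + 0.034116 + 1.3065 = 1.4128 kg m².

1.41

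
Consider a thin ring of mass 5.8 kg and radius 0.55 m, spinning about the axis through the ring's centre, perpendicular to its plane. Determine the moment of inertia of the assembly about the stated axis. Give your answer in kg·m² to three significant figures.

I_cm = MR² = (5.8)(0.55)² = 1.7545 kg·m²; axis through the centre, so I = 1.7545 kg·m².

1.75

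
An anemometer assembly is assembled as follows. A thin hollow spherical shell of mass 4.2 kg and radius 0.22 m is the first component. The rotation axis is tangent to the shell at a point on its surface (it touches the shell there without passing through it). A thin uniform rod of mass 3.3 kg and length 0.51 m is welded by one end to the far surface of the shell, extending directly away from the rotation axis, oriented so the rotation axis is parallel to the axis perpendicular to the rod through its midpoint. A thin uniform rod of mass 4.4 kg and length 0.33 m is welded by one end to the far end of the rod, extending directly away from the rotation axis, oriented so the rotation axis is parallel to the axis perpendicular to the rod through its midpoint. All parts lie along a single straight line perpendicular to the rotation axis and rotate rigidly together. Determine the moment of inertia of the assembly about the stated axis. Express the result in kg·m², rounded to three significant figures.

7.51

Spherical shell: I_cm = (2/3)MR² = (2/3)(4.2)(0.22)² = 0.13552 kg·m²; centre at d = 0.22 m, so I = I_cm + Md² gives I = 0.13552 + (4.2)(0.22)² = 0.3388 kg·m².
Thin rod: I_cm = (1/12)ML² = (1/12)(3.3)(0.51)² = 0.071527 kg·m²; centre at d = 0.22 + 0.22 + 0.255 = 0.695 m, so I = I_cm + Md² gives I = 0.071527 + (3.3)(0.695)² = 1.6655 kg·m².
Thin rod: I_cm = (1/12)ML² = (1/12)(4.4)(0.33)² = 0.03993 kg·m²; centre at d = 0.22 + 0.22 + 0.255 + 0.255 + 0.165 = 1.115 m, so I = I_cm + Md² gives I = 0.03993 + (4.4)(1.115)² = 5.5101 kg·m².
Total I = 0.3388 + 1.6655 + 5.5101 = 7.5144 kg·m².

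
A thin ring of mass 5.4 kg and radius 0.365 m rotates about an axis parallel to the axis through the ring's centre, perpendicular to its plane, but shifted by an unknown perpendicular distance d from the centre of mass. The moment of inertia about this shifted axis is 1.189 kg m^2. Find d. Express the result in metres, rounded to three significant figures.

0.295

About the centre-of-mass axis, I_cm = MR² = (5.4)(0.365)² = 0.71941 kg m^2.
Parallel axis theorem: I = I_cm + Md², so Md² = 1.189 − 0.71941 = 0.46959 kg m^2.
d = √(0.46959 / 5.4) = 0.29489 m.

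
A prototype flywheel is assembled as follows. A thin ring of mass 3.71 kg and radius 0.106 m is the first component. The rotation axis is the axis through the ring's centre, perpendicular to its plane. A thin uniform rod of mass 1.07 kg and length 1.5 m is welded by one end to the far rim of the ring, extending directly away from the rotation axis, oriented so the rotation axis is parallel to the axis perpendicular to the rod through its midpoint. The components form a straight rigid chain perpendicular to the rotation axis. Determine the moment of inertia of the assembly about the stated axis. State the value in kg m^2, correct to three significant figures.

Thin ring: I_cm = MR² = (3.71)(0.106)² = 0.041686 kg m^2; axis through the centre, so I = 0.041686 kg m^2.
Thin rod: I_cm = (1/12)ML² = (1/12)(1.07)(1.5)² = 0.20062 kg m^2; centre at d = 0.106 + 0.75 = 0.856 m, so the parallel axis theorem gives I = 0.20062 + (1.07)(0.856)² = 0.98465 kg m^2.
Total I = 0.041686 + 0.98465 = 1.0263 kg m^2.

1.03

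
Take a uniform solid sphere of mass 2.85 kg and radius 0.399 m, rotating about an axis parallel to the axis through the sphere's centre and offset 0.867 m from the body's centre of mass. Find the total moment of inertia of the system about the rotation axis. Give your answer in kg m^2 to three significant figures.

2.32

I_cm = (2/5)MR² = (2/5)(2.85)(0.399)² = 0.18149 kg m^2; centre at d = 0.867 m, so I = I_cm + Md² gives I = 0.18149 + (2.85)(0.867)² = 2.3238 kg m^2.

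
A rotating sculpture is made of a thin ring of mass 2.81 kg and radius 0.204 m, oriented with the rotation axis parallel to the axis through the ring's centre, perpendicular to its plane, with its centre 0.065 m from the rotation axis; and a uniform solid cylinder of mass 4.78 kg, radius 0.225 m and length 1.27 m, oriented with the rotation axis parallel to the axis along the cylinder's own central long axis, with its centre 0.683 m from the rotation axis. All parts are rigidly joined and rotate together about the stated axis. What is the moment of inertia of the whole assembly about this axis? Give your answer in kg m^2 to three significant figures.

Thin ring: I_cm = MR² = (2.81)(0.204)² = 0.11694 kg m^2; centre at d = 0.065 m, so the parallel axis theorem gives I = 0.11694 + (2.81)(0.065)² = 0.12881 kg m^2.
Solid cylinder: I_cm = (1/2)MR² = (1/2)(4.78)(0.225)² = 0.12099 kg m^2; centre at d = 0.683 m, so the parallel axis theorem gives I = 0.12099 + (4.78)(0.683)² = 2.3508 kg m^2.
Total I = 0.12881 + 2.3508 = 2.4796 kg m^2.

2.48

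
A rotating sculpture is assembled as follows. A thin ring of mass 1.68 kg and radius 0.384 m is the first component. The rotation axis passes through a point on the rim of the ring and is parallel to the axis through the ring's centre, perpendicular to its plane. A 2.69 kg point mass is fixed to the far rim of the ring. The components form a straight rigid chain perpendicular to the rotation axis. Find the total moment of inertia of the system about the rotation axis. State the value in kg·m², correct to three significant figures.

Thin ring: I_cm = MR² = (1.68)(0.384)² = 0.24773 kg·m²; centre at d = 0.384 m, so I = I_cm + Md² gives I = 0.24773 + (1.68)(0.384)² = 0.49545 kg·m².
Point mass: I_cm = 0; centre at d = 0.384 + 0.384 = 0.768 m, so I = I_cm + Md² gives I = 0 + (2.69)(0.768)² = 1.5866 kg·m².
Total I = 0.49545 + 1.5866 = 2.0821 kg·m².

2.08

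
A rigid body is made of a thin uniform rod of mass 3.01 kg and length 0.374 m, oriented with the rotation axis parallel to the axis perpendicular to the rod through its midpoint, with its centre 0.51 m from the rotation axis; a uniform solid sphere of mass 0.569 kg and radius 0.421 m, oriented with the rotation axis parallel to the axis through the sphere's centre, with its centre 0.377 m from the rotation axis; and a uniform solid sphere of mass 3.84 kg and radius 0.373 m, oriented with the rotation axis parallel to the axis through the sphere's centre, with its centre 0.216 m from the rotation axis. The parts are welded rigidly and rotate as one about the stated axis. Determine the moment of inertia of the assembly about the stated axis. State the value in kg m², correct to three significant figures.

Thin rod: I_cm = (1/12)ML² = (1/12)(3.01)(0.374)² = 0.035086 kg m²; centre at d = 0.51 m, so I = I_cm + Md² gives I = 0.035086 + (3.01)(0.51)² = 0.81799 kg m².
Solid sphere: I_cm = (2/5)MR² = (2/5)(0.569)(0.421)² = 0.04034 kg m²; centre at d = 0.377 m, so I = I_cm + Md² gives I = 0.04034 + (0.569)(0.377)² = 0.12121 kg m².
Solid sphere: I_cm = (2/5)MR² = (2/5)(3.84)(0.373)² = 0.2137 kg m²; centre at d = 0.216 m, so I = I_cm + Md² gives I = 0.2137 + (3.84)(0.216)² = 0.39286 kg m².
Total I = 0.81799 + 0.12121 + 0.39286 = 1.3321 kg m².

1.33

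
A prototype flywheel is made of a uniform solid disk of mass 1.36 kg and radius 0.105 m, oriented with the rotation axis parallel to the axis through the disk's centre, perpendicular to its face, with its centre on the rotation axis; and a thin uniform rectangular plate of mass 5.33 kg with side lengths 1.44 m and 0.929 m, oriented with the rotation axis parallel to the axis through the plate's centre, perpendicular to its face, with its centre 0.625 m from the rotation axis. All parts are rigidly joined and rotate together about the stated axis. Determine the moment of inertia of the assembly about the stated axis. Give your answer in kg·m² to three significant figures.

3.39

Solid disk: I_cm = (1/2)MR² = (1/2)(1.36)(0.105)² = 0.007497 kg·m²; axis through the centre, so I = 0.007497 kg·m².
Rectangular plate: I_cm = (1/12)M(a²+b²) = (1/12)(5.33)[(1.44)² + (0.929)²] = 1.3044 kg·m²; centre at d = 0.625 m, so the parallel axis theorem gives I = 1.3044 + (5.33)(0.625)² = 3.3864 kg·m².
Total I = 0.007497 + 3.3864 = 3.3939 kg·m².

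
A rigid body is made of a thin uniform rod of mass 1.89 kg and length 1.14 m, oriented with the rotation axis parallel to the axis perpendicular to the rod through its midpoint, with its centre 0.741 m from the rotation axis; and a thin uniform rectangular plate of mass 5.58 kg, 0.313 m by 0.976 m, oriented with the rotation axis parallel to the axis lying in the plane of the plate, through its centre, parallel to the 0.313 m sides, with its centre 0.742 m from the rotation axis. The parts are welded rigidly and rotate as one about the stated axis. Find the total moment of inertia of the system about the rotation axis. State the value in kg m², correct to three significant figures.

4.76

Thin rod: I_cm = (1/12)ML² = (1/12)(1.89)(1.14)² = 0.20469 kg m²; centre at d = 0.741 m, so the parallel axis theorem gives I = 0.20469 + (1.89)(0.741)² = 1.2425 kg m².
Rectangular plate: I_cm = (1/12)Mb² = (1/12)(5.58)(0.976)² = 0.44295 kg m²; centre at d = 0.742 m, so the parallel axis theorem gives I = 0.44295 + (5.58)(0.742)² = 3.5151 kg m².
Total I = 1.2425 + 3.5151 = 4.7575 kg m².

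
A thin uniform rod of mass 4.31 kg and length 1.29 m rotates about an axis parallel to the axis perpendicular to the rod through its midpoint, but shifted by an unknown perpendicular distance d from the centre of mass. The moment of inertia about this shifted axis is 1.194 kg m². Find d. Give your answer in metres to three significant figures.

0.372

About the centre-of-mass axis, I_cm = (1/12)ML² = (1/12)(4.31)(1.29)² = 0.59769 kg m².
Parallel axis theorem: I = I_cm + Md², so Md² = 1.194 − 0.59769 = 0.59631 kg m².
d = √(0.59631 / 4.31) = 0.37196 m.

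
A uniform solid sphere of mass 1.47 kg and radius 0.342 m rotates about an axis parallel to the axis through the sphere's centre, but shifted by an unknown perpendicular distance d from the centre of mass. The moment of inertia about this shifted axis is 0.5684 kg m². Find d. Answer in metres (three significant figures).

About the centre-of-mass axis, I_cm = (2/5)MR² = (2/5)(1.47)(0.342)² = 0.068775 kg m².
Parallel axis theorem: I = I_cm + Md², so Md² = 0.5684 − 0.068775 = 0.49963 kg m².
d = √(0.49963 / 1.47) = 0.58299 m.

0.583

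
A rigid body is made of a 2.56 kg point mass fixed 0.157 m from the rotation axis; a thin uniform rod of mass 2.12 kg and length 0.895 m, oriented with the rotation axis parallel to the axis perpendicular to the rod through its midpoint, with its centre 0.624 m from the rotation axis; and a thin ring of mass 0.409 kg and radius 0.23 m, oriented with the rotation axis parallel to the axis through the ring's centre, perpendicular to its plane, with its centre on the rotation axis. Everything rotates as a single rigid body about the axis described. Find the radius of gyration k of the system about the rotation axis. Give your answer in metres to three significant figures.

0.455

Point mass: I_cm = 0; centre at d = 0.157 m, so I = I_cm + Md² gives I = 0 + (2.56)(0.157)² = 0.063101 kg·m².
Thin rod: I_cm = (1/12)ML² = (1/12)(2.12)(0.895)² = 0.14151 kg·m²; centre at d = 0.624 m, so I = I_cm + Md² gives I = 0.14151 + (2.12)(0.624)² = 0.96699 kg·m².
Thin ring: I_cm = MR² = (0.409)(0.23)² = 0.021636 kg·m²; axis through the centre, so I = 0.021636 kg·m².
Total I = 1.0517 kg·m²; total mass M = 5.089 kg.
k = √(I/M) = √(1.0517/5.089) = 0.45461 m.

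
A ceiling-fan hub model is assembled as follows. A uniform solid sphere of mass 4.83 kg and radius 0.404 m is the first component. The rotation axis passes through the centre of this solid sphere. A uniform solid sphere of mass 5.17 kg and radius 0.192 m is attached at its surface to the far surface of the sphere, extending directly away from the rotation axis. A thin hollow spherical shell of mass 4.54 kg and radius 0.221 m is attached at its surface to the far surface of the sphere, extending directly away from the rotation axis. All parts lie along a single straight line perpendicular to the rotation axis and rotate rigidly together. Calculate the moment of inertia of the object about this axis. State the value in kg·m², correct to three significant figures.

Solid sphere: I_cm = (2/5)MR² = (2/5)(4.83)(0.404)² = 0.31533 kg·m²; axis through the centre, so I = 0.31533 kg·m².
Solid sphere: I_cm = (2/5)MR² = (2/5)(5.17)(0.192)² = 0.076235 kg·m²; centre at d = 0.404 + 0.192 = 0.596 m, so I = I_cm + Md² gives I = 0.076235 + (5.17)(0.596)² = 1.9127 kg·m².
Spherical shell: I_cm = (2/3)MR² = (2/3)(4.54)(0.221)² = 0.14783 kg·m²; centre at d = 0.404 + 0.192 + 0.192 + 0.221 = 1.009 m, so I = I_cm + Md² gives I = 0.14783 + (4.54)(1.009)² = 4.7699 kg·m².
Total I = 0.31533 + 1.9127 + 4.7699 = 6.9979 kg·m².

7.00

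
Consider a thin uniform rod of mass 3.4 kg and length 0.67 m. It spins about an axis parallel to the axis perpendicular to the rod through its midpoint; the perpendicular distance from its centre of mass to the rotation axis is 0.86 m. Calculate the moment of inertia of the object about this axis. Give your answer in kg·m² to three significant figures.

2.64

I_cm = (1/12)ML² = (1/12)(3.4)(0.67)² = 0.12719 kg·m²; centre at d = 0.86 m, so the parallel axis theorem gives I = 0.12719 + (3.4)(0.86)² = 2.6418 kg·m².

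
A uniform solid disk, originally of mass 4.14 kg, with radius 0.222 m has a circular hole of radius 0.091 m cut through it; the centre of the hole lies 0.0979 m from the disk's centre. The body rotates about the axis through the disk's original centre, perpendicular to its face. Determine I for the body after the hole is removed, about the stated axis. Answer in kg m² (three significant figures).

Unpierced body about its centre: I₀ = (1/2)MR² = (1/2)(4.14)(0.222)² = 0.10202 kg m².
The removed disk has mass m = M·(r/R)² = (4.14)(0.091/0.222)² = 0.69563 kg (same uniform areal density).
Its moment of inertia about the rotation axis (parallel-axis theorem): I_hole = (1/2)mr² + md² = (1/2)(0.69563)(0.091)² + (0.69563)(0.0979)² = 0.0095474 kg m².
Treating the hole as negative mass, I = I₀ − I_hole = 0.10202 − 0.0095474 = 0.09247 kg m².

0.0925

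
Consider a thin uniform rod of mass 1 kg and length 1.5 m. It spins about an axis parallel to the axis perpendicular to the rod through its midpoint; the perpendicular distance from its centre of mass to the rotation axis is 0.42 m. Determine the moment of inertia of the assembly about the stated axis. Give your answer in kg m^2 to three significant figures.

I_cm = (1/12)ML² = (1/12)(1)(1.5)² = 0.1875 kg m^2; centre at d = 0.42 m, so I = I_cm + Md² gives I = 0.1875 + (1)(0.42)² = 0.3639 kg m^2.

0.364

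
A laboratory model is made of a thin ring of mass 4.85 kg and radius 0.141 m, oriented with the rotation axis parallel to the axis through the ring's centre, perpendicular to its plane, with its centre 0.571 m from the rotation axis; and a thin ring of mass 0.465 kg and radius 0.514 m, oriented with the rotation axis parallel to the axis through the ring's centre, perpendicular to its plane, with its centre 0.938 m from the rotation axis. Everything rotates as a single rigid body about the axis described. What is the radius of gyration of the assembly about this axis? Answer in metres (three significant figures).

Thin ring: I_cm = MR² = (4.85)(0.141)² = 0.096423 kg·m²; centre at d = 0.571 m, so I = I_cm + Md² gives I = 0.096423 + (4.85)(0.571)² = 1.6777 kg·m².
Thin ring: I_cm = MR² = (0.465)(0.514)² = 0.12285 kg·m²; centre at d = 0.938 m, so I = I_cm + Md² gives I = 0.12285 + (0.465)(0.938)² = 0.53198 kg·m².
Total I = 2.2097 kg·m²; total mass M = 5.315 kg.
k = √(I/M) = √(2.2097/5.315) = 0.64479 m.

0.645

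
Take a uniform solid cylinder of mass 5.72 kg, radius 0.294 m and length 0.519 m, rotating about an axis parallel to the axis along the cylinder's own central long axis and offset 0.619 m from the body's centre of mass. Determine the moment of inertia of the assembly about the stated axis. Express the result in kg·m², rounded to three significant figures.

2.44

I_cm = (1/2)MR² = (1/2)(5.72)(0.294)² = 0.24721 kg·m²; centre at d = 0.619 m, so I = I_cm + Md² gives I = 0.24721 + (5.72)(0.619)² = 2.4389 kg·m².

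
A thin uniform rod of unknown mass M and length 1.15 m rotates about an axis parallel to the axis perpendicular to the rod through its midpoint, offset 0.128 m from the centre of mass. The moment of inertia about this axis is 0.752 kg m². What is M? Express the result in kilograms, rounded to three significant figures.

I = I_cm + Md² = (1/12)ML² + Md² = M·[0.0833333·(1.15)² + (0.128)²] = M·0.12659.
So M = 0.752 / 0.12659 = 5.9403 kg.

5.94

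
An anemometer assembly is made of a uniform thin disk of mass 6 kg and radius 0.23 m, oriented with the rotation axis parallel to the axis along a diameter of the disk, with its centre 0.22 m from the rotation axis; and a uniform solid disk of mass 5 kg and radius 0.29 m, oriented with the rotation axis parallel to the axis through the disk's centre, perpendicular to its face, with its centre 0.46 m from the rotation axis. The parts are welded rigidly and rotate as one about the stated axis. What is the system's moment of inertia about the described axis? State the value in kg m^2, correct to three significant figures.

1.64

Thin disk: I_cm = (1/4)MR² = (1/4)(6)(0.23)² = 0.07935 kg m^2; centre at d = 0.22 m, so the parallel axis theorem gives I = 0.07935 + (6)(0.22)² = 0.36975 kg m^2.
Solid disk: I_cm = (1/2)MR² = (1/2)(5)(0.29)² = 0.21025 kg m^2; centre at d = 0.46 m, so the parallel axis theorem gives I = 0.21025 + (5)(0.46)² = 1.2683 kg m^2.
Total I = 0.36975 + 1.2683 = 1.638 kg m^2.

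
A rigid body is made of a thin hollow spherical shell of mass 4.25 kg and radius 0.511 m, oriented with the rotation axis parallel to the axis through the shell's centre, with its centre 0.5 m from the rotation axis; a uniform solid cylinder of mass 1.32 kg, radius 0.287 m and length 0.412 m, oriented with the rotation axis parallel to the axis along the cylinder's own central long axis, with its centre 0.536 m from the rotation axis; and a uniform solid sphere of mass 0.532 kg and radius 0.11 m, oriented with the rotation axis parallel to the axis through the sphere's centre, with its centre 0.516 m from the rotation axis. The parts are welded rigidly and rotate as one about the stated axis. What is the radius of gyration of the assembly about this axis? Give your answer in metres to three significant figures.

0.625

Spherical shell: I_cm = (2/3)MR² = (2/3)(4.25)(0.511)² = 0.73984 kg m^2; centre at d = 0.5 m, so the parallel axis theorem gives I = 0.73984 + (4.25)(0.5)² = 1.8023 kg m^2.
Solid cylinder: I_cm = (1/2)MR² = (1/2)(1.32)(0.287)² = 0.054364 kg m^2; centre at d = 0.536 m, so the parallel axis theorem gives I = 0.054364 + (1.32)(0.536)² = 0.43359 kg m^2.
Solid sphere: I_cm = (2/5)MR² = (2/5)(0.532)(0.11)² = 0.0025749 kg m^2; centre at d = 0.516 m, so the parallel axis theorem gives I = 0.0025749 + (0.532)(0.516)² = 0.14422 kg m^2.
Total I = 2.3802 kg m^2; total mass M = 6.102 kg.
k = √(I/M) = √(2.3802/6.102) = 0.62455 m.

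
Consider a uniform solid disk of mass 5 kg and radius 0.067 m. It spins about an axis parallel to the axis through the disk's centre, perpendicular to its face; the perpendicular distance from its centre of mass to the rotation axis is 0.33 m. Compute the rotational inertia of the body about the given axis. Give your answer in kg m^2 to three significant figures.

I_cm = (1/2)MR² = (1/2)(5)(0.067)² = 0.011223 kg m^2; centre at d = 0.33 m, so the parallel axis theorem gives I = 0.011223 + (5)(0.33)² = 0.55572 kg m^2.

0.556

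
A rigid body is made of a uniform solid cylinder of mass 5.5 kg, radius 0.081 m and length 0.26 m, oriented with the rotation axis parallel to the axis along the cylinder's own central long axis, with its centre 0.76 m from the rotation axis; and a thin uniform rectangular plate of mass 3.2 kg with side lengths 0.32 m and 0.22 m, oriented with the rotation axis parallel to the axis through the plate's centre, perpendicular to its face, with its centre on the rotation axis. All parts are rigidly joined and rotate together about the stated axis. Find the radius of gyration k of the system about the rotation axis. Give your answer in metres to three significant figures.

0.610

Solid cylinder: I_cm = (1/2)MR² = (1/2)(5.5)(0.081)² = 0.018043 kg m²; centre at d = 0.76 m, so I = I_cm + Md² gives I = 0.018043 + (5.5)(0.76)² = 3.1948 kg m².
Rectangular plate: I_cm = (1/12)M(a²+b²) = (1/12)(3.2)[(0.32)² + (0.22)²] = 0.040213 kg m²; axis through the centre, so I = 0.040213 kg m².
Total I = 3.2351 kg m²; total mass M = 8.7 kg.
k = √(I/M) = √(3.2351/8.7) = 0.60979 m.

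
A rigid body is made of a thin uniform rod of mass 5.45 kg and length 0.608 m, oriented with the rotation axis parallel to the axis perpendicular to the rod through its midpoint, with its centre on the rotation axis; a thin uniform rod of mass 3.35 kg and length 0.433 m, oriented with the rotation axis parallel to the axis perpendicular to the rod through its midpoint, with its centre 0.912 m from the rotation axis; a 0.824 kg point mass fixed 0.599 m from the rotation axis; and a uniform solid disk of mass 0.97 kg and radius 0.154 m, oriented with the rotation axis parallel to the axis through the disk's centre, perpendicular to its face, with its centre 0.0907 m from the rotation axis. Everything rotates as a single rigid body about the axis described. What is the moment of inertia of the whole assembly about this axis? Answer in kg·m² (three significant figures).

Thin rod: I_cm = (1/12)ML² = (1/12)(5.45)(0.608)² = 0.16789 kg·m²; axis through the centre, so I = 0.16789 kg·m².
Thin rod: I_cm = (1/12)ML² = (1/12)(3.35)(0.433)² = 0.052341 kg·m²; centre at d = 0.912 m, so the parallel axis theorem gives I = 0.052341 + (3.35)(0.912)² = 2.8387 kg·m².
Point mass: I_cm = 0; centre at d = 0.599 m, so the parallel axis theorem gives I = 0 + (0.824)(0.599)² = 0.29565 kg·m².
Solid disk: I_cm = (1/2)MR² = (1/2)(0.97)(0.154)² = 0.011502 kg·m²; centre at d = 0.0907 m, so the parallel axis theorem gives I = 0.011502 + (0.97)(0.0907)² = 0.019482 kg·m².
Total I = 0.16789 + 2.8387 + 0.29565 + 0.019482 = 3.3217 kg·m².

3.32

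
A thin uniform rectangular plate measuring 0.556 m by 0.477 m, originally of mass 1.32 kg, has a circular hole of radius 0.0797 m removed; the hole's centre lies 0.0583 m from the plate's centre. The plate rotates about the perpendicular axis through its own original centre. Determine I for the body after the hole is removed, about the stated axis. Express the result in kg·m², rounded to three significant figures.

0.0584

Unpierced body about its centre: I₀ = (1/12)M(a²+b²) = (1/12)(1.32)[(0.556)² + (0.477)²] = 0.059033 kg·m².
The removed disk has mass m = M·πr²/(ab) = (1.32)·π(0.0797)²/(0.556·0.477) = 0.099322 kg (same uniform areal density).
Its moment of inertia about the rotation axis (parallel-axis theorem): I_hole = (1/2)mr² + md² = (1/2)(0.099322)(0.0797)² + (0.099322)(0.0583)² = 0.00065304 kg·m².
Treating the hole as negative mass, I = I₀ − I_hole = 0.059033 − 0.00065304 = 0.05838 kg·m².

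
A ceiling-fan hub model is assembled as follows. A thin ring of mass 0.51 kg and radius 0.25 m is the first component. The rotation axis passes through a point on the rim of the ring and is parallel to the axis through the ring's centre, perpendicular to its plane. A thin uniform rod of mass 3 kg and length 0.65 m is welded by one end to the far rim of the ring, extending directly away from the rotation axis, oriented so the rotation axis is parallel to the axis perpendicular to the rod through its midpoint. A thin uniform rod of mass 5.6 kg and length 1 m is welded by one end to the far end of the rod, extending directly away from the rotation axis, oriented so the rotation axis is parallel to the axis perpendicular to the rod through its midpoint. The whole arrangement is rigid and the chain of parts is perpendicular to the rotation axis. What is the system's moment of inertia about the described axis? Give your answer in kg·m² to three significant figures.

17.9

Thin ring: I_cm = MR² = (0.51)(0.25)² = 0.031875 kg·m²; centre at d = 0.25 m, so I = I_cm + Md² gives I = 0.031875 + (0.51)(0.25)² = 0.06375 kg·m².
Thin rod: I_cm = (1/12)ML² = (1/12)(3)(0.65)² = 0.10563 kg·m²; centre at d = 0.25 + 0.25 + 0.325 = 0.825 m, so I = I_cm + Md² gives I = 0.10563 + (3)(0.825)² = 2.1475 kg·m².
Thin rod: I_cm = (1/12)ML² = (1/12)(5.6)(1)² = 0.46667 kg·m²; centre at d = 0.25 + 0.25 + 0.325 + 0.325 + 0.5 = 1.65 m, so I = I_cm + Md² gives I = 0.46667 + (5.6)(1.65)² = 15.713 kg·m².
Total I = 0.06375 + 2.1475 + 15.713 = 17.924 kg·m².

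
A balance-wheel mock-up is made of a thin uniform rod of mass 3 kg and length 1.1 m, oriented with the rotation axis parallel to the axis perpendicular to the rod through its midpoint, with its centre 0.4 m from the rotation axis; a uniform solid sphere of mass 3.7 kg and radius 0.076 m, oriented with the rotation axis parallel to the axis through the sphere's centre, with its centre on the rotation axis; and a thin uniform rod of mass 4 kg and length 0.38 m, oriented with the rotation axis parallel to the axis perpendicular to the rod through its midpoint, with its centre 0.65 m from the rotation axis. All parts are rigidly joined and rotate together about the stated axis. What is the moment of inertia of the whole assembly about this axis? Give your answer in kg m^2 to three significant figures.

2.53

Thin rod: I_cm = (1/12)ML² = (1/12)(3)(1.1)² = 0.3025 kg m^2; centre at d = 0.4 m, so I = I_cm + Md² gives I = 0.3025 + (3)(0.4)² = 0.7825 kg m^2.
Solid sphere: I_cm = (2/5)MR² = (2/5)(3.7)(0.076)² = 0.0085485 kg m^2; axis through the centre, so I = 0.0085485 kg m^2.
Thin rod: I_cm = (1/12)ML² = (1/12)(4)(0.38)² = 0.048133 kg m^2; centre at d = 0.65 m, so I = I_cm + Md² gives I = 0.048133 + (4)(0.65)² = 1.7381 kg m^2.
Total I = 0.7825 + 0.0085485 + 1.7381 = 2.5292 kg m^2.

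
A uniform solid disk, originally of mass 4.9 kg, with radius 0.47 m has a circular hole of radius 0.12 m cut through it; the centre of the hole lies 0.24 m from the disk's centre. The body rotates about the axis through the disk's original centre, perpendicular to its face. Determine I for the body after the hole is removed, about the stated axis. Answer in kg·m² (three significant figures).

0.521

Unpierced body about its centre: I₀ = (1/2)MR² = (1/2)(4.9)(0.47)² = 0.54121 kg·m².
The removed disk has mass m = M·(r/R)² = (4.9)(0.12/0.47)² = 0.31942 kg (same uniform areal density).
Its moment of inertia about the rotation axis (parallel-axis theorem): I_hole = (1/2)mr² + md² = (1/2)(0.31942)(0.12)² + (0.31942)(0.24)² = 0.020698 kg·m².
Treating the hole as negative mass, I = I₀ − I_hole = 0.54121 − 0.020698 = 0.52051 kg·m².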